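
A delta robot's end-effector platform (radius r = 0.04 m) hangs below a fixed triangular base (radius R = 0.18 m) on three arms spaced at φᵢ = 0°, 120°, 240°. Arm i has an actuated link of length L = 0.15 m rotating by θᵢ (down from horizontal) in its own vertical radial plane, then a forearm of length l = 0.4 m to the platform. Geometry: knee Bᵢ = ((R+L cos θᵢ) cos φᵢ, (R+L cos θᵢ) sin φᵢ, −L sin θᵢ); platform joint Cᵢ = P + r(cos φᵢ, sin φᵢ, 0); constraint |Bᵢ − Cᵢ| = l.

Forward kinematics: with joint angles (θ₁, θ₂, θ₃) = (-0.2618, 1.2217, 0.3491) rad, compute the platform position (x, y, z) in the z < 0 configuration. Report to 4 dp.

arm 1 at φ=0.0°: e+L cos θ1 = 0.2849;  S1 = (0.2849, 0.0000, 0.0388)
φ2=120.0°: virtual centre (-0.0957, 0.1657, -0.1410), radius l
arm 3 at φ=240.0°: e+L cos θ3 = 0.2810;  S3 = (-0.1405, -0.2433, -0.0513)
|S₂|²−|S₁|² = -0.0262;  |S₃|²−|S₁|² = -0.0011
plane₁₂: -0.7611x+0.3314y+-0.3596z = -0.0262
Cramer: x(z) = 0.0201-0.3598z;  y(z) = -0.0329+0.2586z
quadratic in z: (1.1964)z²+(0.0959)z+(-0.0873)=0, √Δ=0.6534 → z ∈ {-0.3132, 0.2330}; z = -0.3132 (taking z<0)
x = 0.1328, y = -0.1139

(0.1328, -0.1139, -0.3132)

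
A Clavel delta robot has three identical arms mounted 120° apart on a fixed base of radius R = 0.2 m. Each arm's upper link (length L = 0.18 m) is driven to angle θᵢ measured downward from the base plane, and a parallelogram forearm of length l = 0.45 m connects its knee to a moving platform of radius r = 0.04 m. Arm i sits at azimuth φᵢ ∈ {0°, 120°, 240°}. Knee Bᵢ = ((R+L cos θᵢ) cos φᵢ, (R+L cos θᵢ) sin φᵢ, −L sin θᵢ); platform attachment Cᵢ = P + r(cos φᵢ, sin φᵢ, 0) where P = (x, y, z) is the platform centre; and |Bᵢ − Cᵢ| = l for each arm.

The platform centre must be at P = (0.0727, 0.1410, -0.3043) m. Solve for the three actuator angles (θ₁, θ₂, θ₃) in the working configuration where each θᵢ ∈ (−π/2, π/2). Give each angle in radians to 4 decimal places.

θ₁ = -0.1748, θ₂ = -0.2619, θ₃ = 0.9599

rotate P by −φ1: (0.0727, 0.1410, -0.3043)
  e−x'=0.0873;  (l²−L²−(e−x')²−y'²−z²)/2L = 0.1389
  θ1 = atan2(B,A) + arccos(C/0.3166) = -0.1748
φ2=120.0° → target in arm frame (0.0858, -0.1335)
  A cos θ + B sin θ = C:  0.0742·cos θ + -0.3043·sin θ = 0.1505
  θ2 = atan2(B,A) + arccos(C/0.3132) = -0.2619
rotate P by −φ3: (-0.1585, -0.0075, -0.3043)
  e−x'=0.3185;  (l²−L²−(e−x')²−y'²−z²)/2L = -0.0666
  √(A²+B²)=0.4405;  θ3 = -0.7627+1.7226 ≈ 0.9599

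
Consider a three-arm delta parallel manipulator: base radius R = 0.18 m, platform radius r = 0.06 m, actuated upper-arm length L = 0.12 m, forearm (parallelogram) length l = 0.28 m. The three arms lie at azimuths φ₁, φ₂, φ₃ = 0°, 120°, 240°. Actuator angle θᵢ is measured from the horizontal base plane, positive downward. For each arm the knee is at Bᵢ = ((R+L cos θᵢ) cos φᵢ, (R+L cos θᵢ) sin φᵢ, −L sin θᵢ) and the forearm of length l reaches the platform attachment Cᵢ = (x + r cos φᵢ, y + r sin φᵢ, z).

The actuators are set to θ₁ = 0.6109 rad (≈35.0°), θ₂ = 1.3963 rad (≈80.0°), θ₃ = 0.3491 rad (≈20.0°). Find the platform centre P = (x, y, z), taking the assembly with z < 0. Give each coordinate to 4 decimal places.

(0.0336, -0.0995, -0.2543)

arm 1 at φ=0.0°: e+L cos θ1 = 0.2183;  S1 = (0.2183, 0.0000, -0.0688)
φ2=120.0°: virtual centre (-0.0704, 0.1220, -0.1182), radius l
arm 3 at φ=240.0°: e+L cos θ3 = 0.2328;  S3 = (-0.1164, -0.2016, -0.0410)
eliminate P² terms by subtracting sphere 1 from 2 and 3
[-0.5774 0.2439 -0.0987]·P = -0.0186;  [-0.6694 -0.4032 0.0556]·P = 0.0035
det = 0.3961;  x = 0.0168+-0.0662z,  y = -0.0365+0.2478z
into |P−S₁|² = l²: 1.0658z² + 0.1463z + -0.0317 = 0;  Δ = 0.1566;  z = -0.2543 or 0.1171 → z<0 root = -0.2543
x = 0.0336, y = -0.0995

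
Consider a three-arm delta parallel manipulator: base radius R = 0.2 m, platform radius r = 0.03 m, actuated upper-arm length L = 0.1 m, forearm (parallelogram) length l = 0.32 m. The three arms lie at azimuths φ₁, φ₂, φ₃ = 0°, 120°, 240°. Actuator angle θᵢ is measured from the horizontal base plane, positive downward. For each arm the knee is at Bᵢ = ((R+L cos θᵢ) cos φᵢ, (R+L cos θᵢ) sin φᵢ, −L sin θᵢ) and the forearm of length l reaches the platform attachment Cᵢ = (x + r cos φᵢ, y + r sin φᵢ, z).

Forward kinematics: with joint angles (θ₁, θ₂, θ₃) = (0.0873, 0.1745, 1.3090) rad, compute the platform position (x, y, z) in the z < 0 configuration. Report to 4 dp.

(0.0517, 0.0804, -0.2288)

φ1=0.0°: virtual centre (0.2696, 0.0000, -0.0087), radius l
arm 2 at φ=120.0°: e+L cos θ2 = 0.2685;  O2 = (-0.1342, 0.2325, -0.0174)
φ3=240.0°: virtual centre (-0.0979, -0.1696, -0.0966), radius l
subtract pairs → two planes through P
[-0.8077 0.4650 -0.0173]·P = -0.0004;  [-0.7351 -0.3393 -0.1757]·P = -0.0251
det = 0.6159;  x = 0.0191+-0.1422z,  y = 0.0324+-0.2099z
into |P−O₁|² = l²: 1.0643z² + 0.0751z + -0.0385 = 0;  Δ = 0.1697;  z = -0.2288 or 0.1583 → z<0 root = -0.2288
x = 0.0517, y = 0.0804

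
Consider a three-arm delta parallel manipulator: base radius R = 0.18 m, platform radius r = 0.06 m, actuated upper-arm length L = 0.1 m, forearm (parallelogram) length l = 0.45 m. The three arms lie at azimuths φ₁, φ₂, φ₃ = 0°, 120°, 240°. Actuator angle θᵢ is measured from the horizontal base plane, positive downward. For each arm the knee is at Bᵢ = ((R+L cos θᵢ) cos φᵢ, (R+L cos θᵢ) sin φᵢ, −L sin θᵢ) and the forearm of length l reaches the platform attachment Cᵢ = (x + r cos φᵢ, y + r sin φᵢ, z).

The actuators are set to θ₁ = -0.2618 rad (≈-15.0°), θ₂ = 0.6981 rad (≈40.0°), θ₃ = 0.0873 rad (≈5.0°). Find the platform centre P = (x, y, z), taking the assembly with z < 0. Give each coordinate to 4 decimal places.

φ1=0.0°: virtual centre (0.2166, 0.0000, 0.0259), radius l
φ2=120.0°: virtual centre (-0.0983, 0.1703, -0.0643), radius l
S3 = (0.2196·cos240.0°, 0.2196·sin240.0°, -0.0087) = (-0.1098, -0.1902, -0.0087)
eliminate P² terms by subtracting sphere 1 from 2 and 3
plane₁₂: -0.6298x+0.3405y+-0.1803z = -0.0048
det = 0.4619;  x = 0.0034+-0.1995z,  y = -0.0078+0.1605z
sphere 1 gives Az²+Bz+C=0 with A=1.0656, B=0.0308, C=-0.1563;  B²−4AC=0.6673;  roots -0.3978, 0.3688;  negative root z = -0.3978
x = 0.0828, y = -0.0716

(0.0828, -0.0716, -0.3978)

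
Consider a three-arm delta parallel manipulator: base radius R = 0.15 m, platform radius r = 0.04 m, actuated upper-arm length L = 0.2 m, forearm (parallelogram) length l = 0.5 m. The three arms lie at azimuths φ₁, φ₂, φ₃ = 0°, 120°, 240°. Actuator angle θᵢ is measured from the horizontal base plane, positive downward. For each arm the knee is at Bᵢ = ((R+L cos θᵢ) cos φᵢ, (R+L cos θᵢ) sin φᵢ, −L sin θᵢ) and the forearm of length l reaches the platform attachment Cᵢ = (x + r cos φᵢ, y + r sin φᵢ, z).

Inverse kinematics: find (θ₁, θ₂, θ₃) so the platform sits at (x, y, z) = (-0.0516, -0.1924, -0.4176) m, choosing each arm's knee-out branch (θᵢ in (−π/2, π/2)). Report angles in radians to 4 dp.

φ1=0.0° → target in arm frame (-0.0516, -0.1924)
  A cos θ + B sin θ = C:  0.1616·cos θ + -0.4176·sin θ = -0.0688
  θ1 = atan2(B,A) + arccos(C/0.4478) = 0.5235
arm 2 (φ=120.0°): x'=-0.1408, y'=0.1409
  A cos θ + B sin θ = C:  0.2508·cos θ + -0.4176·sin θ = -0.1179
  θ2 = atan2(B,A) + arccos(C/0.4871) = 0.7853
rotate P by −φ3: (0.1924, 0.0515, -0.4176)
  A=-0.0824, B=-0.4176, C=(l²−L²−A²−y'²−z²)/(2L)=0.0654
  √(A²+B²)=0.4257;  θ3 = -1.7657+1.4165 ≈ -0.3491

θ₁ = 0.5235, θ₂ = 0.7853, θ₃ = -0.3491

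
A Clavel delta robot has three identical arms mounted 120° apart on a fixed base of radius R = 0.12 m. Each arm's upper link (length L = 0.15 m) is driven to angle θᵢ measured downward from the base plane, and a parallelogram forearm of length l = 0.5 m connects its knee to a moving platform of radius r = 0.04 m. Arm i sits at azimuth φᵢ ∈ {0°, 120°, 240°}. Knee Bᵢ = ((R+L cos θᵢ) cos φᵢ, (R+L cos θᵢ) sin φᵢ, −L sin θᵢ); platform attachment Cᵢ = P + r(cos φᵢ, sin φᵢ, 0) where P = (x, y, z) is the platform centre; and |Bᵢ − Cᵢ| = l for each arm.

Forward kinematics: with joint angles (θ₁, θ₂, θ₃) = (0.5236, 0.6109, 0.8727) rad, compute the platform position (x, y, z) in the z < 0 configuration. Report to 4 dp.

φ1=0.0°: virtual centre (0.2099, 0.0000, -0.0750), radius l
arm 2 at φ=120.0°: e+L cos θ2 = 0.2029;  O2 = (-0.1014, 0.1757, -0.0860)
arm 3 at φ=240.0°: e+L cos θ3 = 0.1764;  O3 = (-0.0882, -0.1528, -0.1149)
subtract pairs → two planes through P
plane₁₂: -0.6227x+0.3514y+-0.0221z = -0.0011
det = 0.3998;  x = 0.0056+-0.0870z,  y = 0.0067+-0.0914z
sphere 1 gives Az²+Bz+C=0 with A=1.0159, B=0.1844, C=-0.2026;  B²−4AC=0.8572;  roots -0.5464, 0.3649;  negative root z = -0.5464
x = 0.0531, y = 0.0566

(0.0531, 0.0566, -0.5464)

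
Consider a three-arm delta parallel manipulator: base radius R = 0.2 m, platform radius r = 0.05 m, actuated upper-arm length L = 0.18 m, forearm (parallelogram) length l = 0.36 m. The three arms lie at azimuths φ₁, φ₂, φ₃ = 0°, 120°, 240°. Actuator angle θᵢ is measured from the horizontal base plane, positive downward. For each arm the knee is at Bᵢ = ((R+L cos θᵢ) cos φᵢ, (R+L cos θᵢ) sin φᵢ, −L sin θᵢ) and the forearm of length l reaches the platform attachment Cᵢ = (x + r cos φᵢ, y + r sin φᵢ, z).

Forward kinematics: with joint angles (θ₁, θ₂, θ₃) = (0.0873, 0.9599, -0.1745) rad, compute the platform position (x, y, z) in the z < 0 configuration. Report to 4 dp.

(0.0369, -0.0967, -0.2022)

φ1=0.0°: virtual centre (0.3293, 0.0000, -0.0157), radius l
S2 = (0.2532·cos120.0°, 0.2532·sin120.0°, -0.1474) = (-0.1266, 0.2193, -0.1474)
S3 = (0.3273·cos240.0°, 0.3273·sin240.0°, 0.0313) = (-0.1636, -0.2834, 0.0313)
subtract pairs → two planes through P
linear system: -0.9119x+0.4386y = -0.0228−-0.2635z; -0.9859x+-0.5668y = -0.0006−0.0939z
Cramer: x(z) = 0.0139-0.1140z;  y(z) = -0.0231+0.3638z
into |P−S₁|² = l²: 1.1454z² + 0.0865z + -0.0293 = 0;  Δ = 0.1419;  z = -0.2022 or 0.1267 → z<0 root = -0.2022
x = 0.0369, y = -0.0967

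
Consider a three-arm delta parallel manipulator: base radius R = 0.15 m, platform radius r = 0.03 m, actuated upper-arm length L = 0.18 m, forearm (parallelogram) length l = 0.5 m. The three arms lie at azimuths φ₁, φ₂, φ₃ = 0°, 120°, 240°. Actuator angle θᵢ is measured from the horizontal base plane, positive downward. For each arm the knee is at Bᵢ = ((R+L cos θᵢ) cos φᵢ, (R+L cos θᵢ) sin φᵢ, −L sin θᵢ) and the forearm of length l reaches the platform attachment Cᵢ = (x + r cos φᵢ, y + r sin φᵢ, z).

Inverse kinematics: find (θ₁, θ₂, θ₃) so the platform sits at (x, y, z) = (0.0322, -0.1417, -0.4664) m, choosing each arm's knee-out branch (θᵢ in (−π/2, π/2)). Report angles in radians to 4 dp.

θ₁ = 0.3490, θ₂ = 0.8728, θ₃ = 0.0874

arm 1 (φ=0.0°): x'=0.0322, y'=-0.1417
  e−x'=0.0878;  (l²−L²−(e−x')²−y'²−z²)/2L = -0.0770
  θ1 = atan2(B,A) + arccos(C/0.4746) = 0.3490
rotate P by −φ2: (-0.1388, 0.0430, -0.4664)
  A cos θ + B sin θ = C:  0.2588·cos θ + -0.4664·sin θ = -0.1910
  θ2 = atan2(B,A) + arccos(C/0.5334) = 0.8728
rotate P by −φ3: (0.1066, 0.0987, -0.4664)
  A=0.0134, B=-0.4664, C=(l²−L²−A²−y'²−z²)/(2L)=-0.0274
  θ3 = atan2(B,A) + arccos(C/0.4666) = 0.0874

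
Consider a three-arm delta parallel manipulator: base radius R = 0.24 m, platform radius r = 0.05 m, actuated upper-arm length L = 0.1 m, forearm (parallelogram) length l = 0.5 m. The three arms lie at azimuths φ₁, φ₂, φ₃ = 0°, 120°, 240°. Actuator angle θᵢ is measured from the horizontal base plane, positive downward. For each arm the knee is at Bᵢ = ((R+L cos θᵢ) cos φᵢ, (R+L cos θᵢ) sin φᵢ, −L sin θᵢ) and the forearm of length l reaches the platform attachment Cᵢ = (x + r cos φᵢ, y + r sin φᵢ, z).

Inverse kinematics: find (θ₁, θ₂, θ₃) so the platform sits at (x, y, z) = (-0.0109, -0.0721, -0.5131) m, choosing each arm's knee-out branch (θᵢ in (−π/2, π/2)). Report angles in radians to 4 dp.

φ1=0.0° → target in arm frame (-0.0109, -0.0721)
  e−x'=0.2009;  (l²−L²−(e−x')²−y'²−z²)/2L = -0.3442
  γ=atan2(-0.5131,0.2009)=-1.1976;  ψ=arccos(-0.6246)=2.2454;  θ1=γ+ψ≈1.0478
rotate P by −φ2: (-0.0570, 0.0455, -0.5131)
  A cos θ + B sin θ = C:  0.2470·cos θ + -0.5131·sin θ = -0.4317
  θ2 = atan2(B,A) + arccos(C/0.5695) = 1.3091
arm 3 (φ=240.0°): x'=0.0679, y'=0.0266
  A=0.1221, B=-0.5131, C=(l²−L²−A²−y'²−z²)/(2L)=-0.1945
  √(A²+B²)=0.5274;  θ3 = -1.3372+1.9484 ≈ 0.6112

θ₁ = 1.0478, θ₂ = 1.3091, θ₃ = 0.6112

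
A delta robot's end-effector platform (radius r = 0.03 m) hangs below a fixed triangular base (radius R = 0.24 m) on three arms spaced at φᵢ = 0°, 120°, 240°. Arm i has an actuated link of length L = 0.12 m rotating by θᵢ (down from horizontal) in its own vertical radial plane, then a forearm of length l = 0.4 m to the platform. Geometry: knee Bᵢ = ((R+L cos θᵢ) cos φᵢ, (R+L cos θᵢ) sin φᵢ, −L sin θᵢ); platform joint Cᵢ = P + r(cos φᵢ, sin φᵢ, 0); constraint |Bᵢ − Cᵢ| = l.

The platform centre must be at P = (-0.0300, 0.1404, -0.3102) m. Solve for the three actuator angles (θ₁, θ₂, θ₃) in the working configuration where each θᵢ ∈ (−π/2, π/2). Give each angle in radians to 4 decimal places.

rotate P by −φ1: (-0.0300, 0.1404, -0.3102)
  A cos θ + B sin θ = C:  0.2400·cos θ + -0.3102·sin θ = -0.1164
  γ=atan2(-0.3102,0.2400)=-0.9123;  ψ=arccos(-0.2968)=1.8721;  θ1=γ+ψ≈0.9598
arm 2 (φ=120.0°): x'=0.1366, y'=-0.0442
  A cos θ + B sin θ = C:  0.0734·cos θ + -0.3102·sin θ = 0.1751
  θ2 = atan2(B,A) + arccos(C/0.3188) = -0.3493
rotate P by −φ3: (-0.1066, -0.0962, -0.3102)
  A=0.3166, B=-0.3102, C=(l²−L²−A²−y'²−z²)/(2L)=-0.2504
  θ3 = atan2(B,A) + arccos(C/0.4432) = 1.3960

θ₁ = 0.9598, θ₂ = -0.3493, θ₃ = 1.3960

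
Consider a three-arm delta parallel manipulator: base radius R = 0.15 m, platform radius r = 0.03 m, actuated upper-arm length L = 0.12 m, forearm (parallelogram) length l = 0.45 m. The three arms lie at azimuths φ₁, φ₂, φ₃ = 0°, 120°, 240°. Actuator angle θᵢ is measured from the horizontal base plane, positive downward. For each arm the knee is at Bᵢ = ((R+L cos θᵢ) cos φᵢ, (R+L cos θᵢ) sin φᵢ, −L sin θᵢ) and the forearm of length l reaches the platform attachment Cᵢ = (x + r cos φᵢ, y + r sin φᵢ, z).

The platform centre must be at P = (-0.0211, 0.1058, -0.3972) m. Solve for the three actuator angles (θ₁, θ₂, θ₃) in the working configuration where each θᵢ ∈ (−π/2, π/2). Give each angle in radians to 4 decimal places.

θ₁ = 0.3490, θ₂ = -0.2619, θ₃ = 0.6110

arm 1 (φ=0.0°): x'=-0.0211, y'=0.1058
  e−x'=0.1411;  (l²−L²−(e−x')²−y'²−z²)/2L = -0.0032
  θ1 = atan2(B,A) + arccos(C/0.4215) = 0.3490
rotate P by −φ2: (0.1022, -0.0346, -0.3972)
  A=0.0178, B=-0.3972, C=(l²−L²−A²−y'²−z²)/(2L)=0.1201
  √(A²+B²)=0.3976;  θ2 = -1.5260+1.2640 ≈ -0.2619
arm 3 (φ=240.0°): x'=-0.0811, y'=-0.0712
  e−x'=0.2011;  (l²−L²−(e−x')²−y'²−z²)/2L = -0.0632
  γ=atan2(-0.3972,0.2011)=-1.1022;  ψ=arccos(-0.1419)=1.7132;  θ3=γ+ψ≈0.6110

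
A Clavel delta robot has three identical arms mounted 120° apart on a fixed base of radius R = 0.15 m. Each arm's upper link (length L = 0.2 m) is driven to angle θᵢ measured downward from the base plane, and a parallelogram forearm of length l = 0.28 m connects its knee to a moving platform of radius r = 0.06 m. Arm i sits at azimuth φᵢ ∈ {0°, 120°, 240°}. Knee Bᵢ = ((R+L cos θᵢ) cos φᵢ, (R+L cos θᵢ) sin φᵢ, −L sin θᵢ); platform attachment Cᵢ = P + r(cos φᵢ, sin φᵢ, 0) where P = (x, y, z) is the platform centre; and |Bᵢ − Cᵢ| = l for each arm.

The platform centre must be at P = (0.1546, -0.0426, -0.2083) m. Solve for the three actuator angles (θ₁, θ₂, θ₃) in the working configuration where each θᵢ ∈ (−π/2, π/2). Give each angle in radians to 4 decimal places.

θ₁ = -0.1746, θ₂ = 1.3092, θ₃ = 1.0472

arm 1 (φ=0.0°): x'=0.1546, y'=-0.0426
  A cos θ + B sin θ = C:  -0.0646·cos θ + -0.2083·sin θ = -0.0274
  √(A²+B²)=0.2181;  θ1 = -1.8715+1.6970 ≈ -0.1746
φ2=120.0° → target in arm frame (-0.1142, -0.1126)
  e−x'=0.2042;  (l²−L²−(e−x')²−y'²−z²)/2L = -0.1484
  √(A²+B²)=0.2917;  θ2 = -0.7954+2.1045 ≈ 1.3092
φ3=240.0° → target in arm frame (-0.0404, 0.1552)
  A=0.1304, B=-0.2083, C=(l²−L²−A²−y'²−z²)/(2L)=-0.1152
  θ3 = atan2(B,A) + arccos(C/0.2458) = 1.0472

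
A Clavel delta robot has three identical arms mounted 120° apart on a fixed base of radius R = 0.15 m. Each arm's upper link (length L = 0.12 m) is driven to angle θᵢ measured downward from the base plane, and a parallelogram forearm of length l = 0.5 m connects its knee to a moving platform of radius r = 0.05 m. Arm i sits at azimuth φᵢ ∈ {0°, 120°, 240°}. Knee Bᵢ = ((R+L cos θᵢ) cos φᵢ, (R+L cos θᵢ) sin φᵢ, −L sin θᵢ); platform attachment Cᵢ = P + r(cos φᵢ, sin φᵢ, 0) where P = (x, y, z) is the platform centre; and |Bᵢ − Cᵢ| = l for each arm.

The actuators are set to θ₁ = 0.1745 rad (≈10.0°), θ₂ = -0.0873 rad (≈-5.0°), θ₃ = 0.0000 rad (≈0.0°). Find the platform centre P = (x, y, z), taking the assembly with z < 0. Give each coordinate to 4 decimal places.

arm 1 at φ=0.0°: ρ1 = 0.2182;  S1 = (0.2182, 0.0000, -0.0208)
φ2=120.0°: virtual centre (-0.1098, 0.1901, 0.0105), radius l
φ3=240.0°: virtual centre (-0.1100, -0.1905, 0.0000), radius l
eliminate P² terms by subtracting sphere 1 from 2 and 3
[-0.6559 0.3803 0.0626]·P = 0.0003;  [-0.6564 -0.3811 0.0417]·P = 0.0004
Cramer: x(z) = -0.0005+0.0795z;  y(z) = -0.0001-0.0275z
sphere 1 gives Az²+Bz+C=0 with A=1.0071, B=0.0069, C=-0.2018;  B²−4AC=0.8128;  roots -0.4510, 0.4442;  negative root z = -0.4510
x = -0.0363, y = 0.0123

(-0.0363, 0.0123, -0.4510)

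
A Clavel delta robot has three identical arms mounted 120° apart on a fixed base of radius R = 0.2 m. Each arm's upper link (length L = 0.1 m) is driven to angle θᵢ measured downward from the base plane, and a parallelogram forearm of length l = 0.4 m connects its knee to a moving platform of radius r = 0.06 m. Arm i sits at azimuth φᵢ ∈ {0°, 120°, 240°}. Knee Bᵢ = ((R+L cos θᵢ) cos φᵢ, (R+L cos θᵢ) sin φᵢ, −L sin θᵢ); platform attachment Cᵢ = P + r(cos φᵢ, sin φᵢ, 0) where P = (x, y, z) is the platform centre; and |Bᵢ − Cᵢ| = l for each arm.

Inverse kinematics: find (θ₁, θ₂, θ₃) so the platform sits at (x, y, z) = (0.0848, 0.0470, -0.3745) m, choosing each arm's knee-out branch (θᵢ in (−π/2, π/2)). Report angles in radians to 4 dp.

arm 1 (φ=0.0°): x'=0.0848, y'=0.0470
  A=0.0552, B=-0.3745, C=(l²−L²−A²−y'²−z²)/(2L)=0.0225
  γ=atan2(-0.3745,0.0552)=-1.4245;  ψ=arccos(0.0594)=1.5114;  θ1=γ+ψ≈0.0870
φ2=120.0° → target in arm frame (-0.0017, -0.0969)
  A cos θ + B sin θ = C:  0.1417·cos θ + -0.3745·sin θ = -0.0986
  √(A²+B²)=0.4004;  θ2 = -1.2091+1.8197 ≈ 0.6106
arm 3 (φ=240.0°): x'=-0.0831, y'=0.0499
  A cos θ + B sin θ = C:  0.2231·cos θ + -0.3745·sin θ = -0.2126
  θ3 = atan2(B,A) + arccos(C/0.4359) = 1.0467

θ₁ = 0.0870, θ₂ = 0.6106, θ₃ = 1.0467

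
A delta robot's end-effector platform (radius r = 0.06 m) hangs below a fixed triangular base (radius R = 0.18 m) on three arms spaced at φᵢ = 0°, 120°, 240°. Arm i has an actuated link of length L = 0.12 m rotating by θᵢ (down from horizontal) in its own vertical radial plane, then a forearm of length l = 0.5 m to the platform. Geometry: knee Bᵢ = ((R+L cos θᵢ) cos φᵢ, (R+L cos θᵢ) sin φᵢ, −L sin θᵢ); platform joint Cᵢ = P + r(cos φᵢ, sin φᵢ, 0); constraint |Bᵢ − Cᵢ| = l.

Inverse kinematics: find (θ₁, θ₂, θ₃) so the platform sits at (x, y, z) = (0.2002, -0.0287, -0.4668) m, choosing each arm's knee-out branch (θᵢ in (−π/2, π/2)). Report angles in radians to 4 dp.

rotate P by −φ1: (0.2002, -0.0287, -0.4668)
  e−x'=-0.0802;  (l²−L²−(e−x')²−y'²−z²)/2L = 0.0435
  γ=atan2(-0.4668,-0.0802)=-1.7409;  ψ=arccos(0.0919)=1.4788;  θ1=γ+ψ≈-0.2621
φ2=120.0° → target in arm frame (-0.1250, -0.1590)
  e−x'=0.2450;  (l²−L²−(e−x')²−y'²−z²)/2L = -0.2816
  θ2 = atan2(B,A) + arccos(C/0.5272) = 1.0469
φ3=240.0° → target in arm frame (-0.0752, 0.1877)
  e−x'=0.1952;  (l²−L²−(e−x')²−y'²−z²)/2L = -0.2319
  √(A²+B²)=0.5060;  θ3 = -1.1746+2.0470 ≈ 0.8723

θ₁ = -0.2621, θ₂ = 1.0469, θ₃ = 0.8723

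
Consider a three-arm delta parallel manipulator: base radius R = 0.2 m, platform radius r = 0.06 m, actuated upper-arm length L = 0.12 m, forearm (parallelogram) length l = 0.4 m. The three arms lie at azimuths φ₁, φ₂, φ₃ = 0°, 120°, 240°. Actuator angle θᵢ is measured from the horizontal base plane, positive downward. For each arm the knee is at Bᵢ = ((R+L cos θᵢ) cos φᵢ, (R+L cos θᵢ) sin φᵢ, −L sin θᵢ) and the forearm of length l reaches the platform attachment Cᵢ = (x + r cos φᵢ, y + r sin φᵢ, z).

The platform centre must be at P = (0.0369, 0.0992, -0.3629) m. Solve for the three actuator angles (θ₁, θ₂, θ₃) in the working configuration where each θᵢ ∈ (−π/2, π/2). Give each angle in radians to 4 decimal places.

arm 1 (φ=0.0°): x'=0.0369, y'=0.0992
  e−x'=0.1031;  (l²−L²−(e−x')²−y'²−z²)/2L = -0.0274
  √(A²+B²)=0.3773;  θ1 = -1.2940+1.6434 ≈ 0.3494
rotate P by −φ2: (0.0675, -0.0816, -0.3629)
  A=0.0725, B=-0.3629, C=(l²−L²−A²−y'²−z²)/(2L)=0.0083
  √(A²+B²)=0.3701;  θ2 = -1.3735+1.5484 ≈ 0.1749
rotate P by −φ3: (-0.1044, -0.0176, -0.3629)
  A cos θ + B sin θ = C:  0.2444·cos θ + -0.3629·sin θ = -0.1922
  θ3 = atan2(B,A) + arccos(C/0.4375) = 1.0474

θ₁ = 0.3494, θ₂ = 0.1749, θ₃ = 1.0474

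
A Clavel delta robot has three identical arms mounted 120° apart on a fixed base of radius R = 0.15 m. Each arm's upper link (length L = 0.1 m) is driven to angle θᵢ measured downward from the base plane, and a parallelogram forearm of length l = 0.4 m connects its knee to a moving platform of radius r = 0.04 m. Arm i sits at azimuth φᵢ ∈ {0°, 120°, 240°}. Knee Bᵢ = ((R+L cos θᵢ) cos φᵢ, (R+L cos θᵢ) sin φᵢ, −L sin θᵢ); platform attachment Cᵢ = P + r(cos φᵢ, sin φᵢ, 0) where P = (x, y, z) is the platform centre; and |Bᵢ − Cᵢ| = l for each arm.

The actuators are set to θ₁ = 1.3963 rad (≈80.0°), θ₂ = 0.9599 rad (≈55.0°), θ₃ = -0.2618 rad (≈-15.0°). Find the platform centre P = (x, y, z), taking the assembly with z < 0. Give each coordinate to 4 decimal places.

(-0.1377, -0.1279, -0.3694)

φ1=0.0°: virtual centre (0.1274, 0.0000, -0.0985), radius l
arm 2 at φ=120.0°: ρ2 = 0.1674;  S2 = (-0.0837, 0.1449, -0.0819)
arm 3 at φ=240.0°: ρ3 = 0.2066;  S3 = (-0.1033, -0.1789, 0.0259)
eliminate P² terms by subtracting sphere 1 from 2 and 3
linear system: -0.4221x+0.2899y = 0.0088−0.0331z; -0.4613x+-0.3578y = 0.0174−0.2487z
det = 0.2848;  x = -0.0288+0.2948z,  y = -0.0116+0.3150z
into |P−S₁|² = l²: 1.1862z² + 0.0976z + -0.1258 = 0;  Δ = 0.6063;  z = -0.3694 or 0.2871 → z<0 root = -0.3694
x = -0.1377, y = -0.1279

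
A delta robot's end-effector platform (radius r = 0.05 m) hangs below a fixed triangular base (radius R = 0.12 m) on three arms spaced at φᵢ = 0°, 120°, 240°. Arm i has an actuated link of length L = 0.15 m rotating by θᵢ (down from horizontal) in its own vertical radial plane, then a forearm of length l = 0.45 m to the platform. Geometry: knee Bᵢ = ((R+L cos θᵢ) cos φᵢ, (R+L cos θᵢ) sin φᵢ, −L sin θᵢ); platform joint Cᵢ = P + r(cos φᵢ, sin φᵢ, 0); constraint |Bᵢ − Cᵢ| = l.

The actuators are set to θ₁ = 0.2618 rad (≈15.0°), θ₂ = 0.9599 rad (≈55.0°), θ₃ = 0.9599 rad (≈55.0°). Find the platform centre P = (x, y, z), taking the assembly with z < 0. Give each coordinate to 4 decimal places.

O1 = (0.2149·cos0.0°, 0.2149·sin0.0°, -0.0388) = (0.2149, 0.0000, -0.0388)
arm 2 at φ=120.0°: ρ2 = 0.1560;  O2 = (-0.0780, 0.1351, -0.1229)
arm 3 at φ=240.0°: ρ3 = 0.1560;  O3 = (-0.0780, -0.1351, -0.1229)
|O₂|²−|O₁|² = -0.0082;  |O₃|²−|O₁|² = -0.0082
plane₁₂: -0.5858x+0.2703y+-0.1681z = -0.0082
Cramer: x(z) = 0.0141-0.2869z;  y(z) = 0.0000+0.0000z
sphere 1 gives Az²+Bz+C=0 with A=1.0823, B=0.1929, C=-0.1607;  B²−4AC=0.7328;  roots -0.4846, 0.3063;  negative root z = -0.4846
x = 0.1531, y = 0.0000

(0.1531, 0.0000, -0.4846)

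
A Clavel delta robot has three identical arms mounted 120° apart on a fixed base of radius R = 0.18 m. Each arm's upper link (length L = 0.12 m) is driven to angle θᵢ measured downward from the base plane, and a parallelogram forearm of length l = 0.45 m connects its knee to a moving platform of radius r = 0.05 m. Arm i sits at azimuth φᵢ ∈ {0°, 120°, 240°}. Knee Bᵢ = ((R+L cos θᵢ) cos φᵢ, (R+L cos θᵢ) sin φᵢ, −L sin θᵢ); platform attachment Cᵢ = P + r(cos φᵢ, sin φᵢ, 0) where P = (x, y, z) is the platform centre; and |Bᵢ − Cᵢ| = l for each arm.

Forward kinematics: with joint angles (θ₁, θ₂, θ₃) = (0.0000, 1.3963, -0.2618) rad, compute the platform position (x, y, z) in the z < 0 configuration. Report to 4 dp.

O1 = (0.2500·cos0.0°, 0.2500·sin0.0°, 0.0000) = (0.2500, 0.0000, 0.0000)
φ2=120.0°: virtual centre (-0.0754, 0.1306, -0.1182), radius l
arm 3 at φ=240.0°: (R−r)+L cos θ3 = 0.2459;  O3 = (-0.1230, -0.2130, 0.0311)
|O₂|²−|O₁|² = -0.0258;  |O₃|²−|O₁|² = -0.0011
linear system: -0.6508x+0.2613y = -0.0258−-0.2364z; -0.7459x+-0.4259y = -0.0011−0.0621z
Cramer: x(z) = 0.0239-0.1789z;  y(z) = -0.0393+0.4591z
sphere 1 gives Az²+Bz+C=0 with A=1.2428, B=0.0448, C=-0.1498;  B²−4AC=0.7467;  roots -0.3657, 0.3296;  negative root z = -0.3657
x = 0.0893, y = -0.2072

(0.0893, -0.2072, -0.3657)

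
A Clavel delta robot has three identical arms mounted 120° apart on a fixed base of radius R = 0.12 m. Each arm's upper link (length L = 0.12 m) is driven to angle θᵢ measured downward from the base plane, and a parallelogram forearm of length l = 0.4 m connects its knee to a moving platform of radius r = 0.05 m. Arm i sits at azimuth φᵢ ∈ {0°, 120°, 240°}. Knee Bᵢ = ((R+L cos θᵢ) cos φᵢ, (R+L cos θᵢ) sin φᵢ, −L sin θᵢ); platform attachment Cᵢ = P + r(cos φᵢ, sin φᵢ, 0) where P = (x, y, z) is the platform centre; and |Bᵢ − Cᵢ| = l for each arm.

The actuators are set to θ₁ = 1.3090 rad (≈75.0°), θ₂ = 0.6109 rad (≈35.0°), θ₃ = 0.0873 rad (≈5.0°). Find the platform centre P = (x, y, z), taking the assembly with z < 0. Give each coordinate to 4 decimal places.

centre 1 = (0.1011·cos0.0°, 0.1011·sin0.0°, -0.1159) = (0.1011, 0.0000, -0.1159)
arm 2 at φ=120.0°: ρ2 = 0.1683;  centre 2 = (-0.0841, 0.1457, -0.0688)
arm 3 at φ=240.0°: ρ3 = 0.1895;  centre 3 = (-0.0948, -0.1641, -0.0105)
|centre ₂|²−|centre ₁|² = 0.0094;  |centre ₃|²−|centre ₁|² = 0.0124
linear system: -0.3704x+0.2915y = 0.0094−0.0942z; -0.3917x+-0.3283y = 0.0124−0.2109z
det = 0.2358;  x = -0.0284+0.3918z,  y = -0.0038+0.1749z
quadratic in z: (1.1841)z²+(0.1290)z+(-0.1298)=0, √Δ=0.7946 → z ∈ {-0.3900, 0.2810}; z = -0.3900 (taking z<0)
x = -0.1812, y = -0.0720

(-0.1812, -0.0720, -0.3900)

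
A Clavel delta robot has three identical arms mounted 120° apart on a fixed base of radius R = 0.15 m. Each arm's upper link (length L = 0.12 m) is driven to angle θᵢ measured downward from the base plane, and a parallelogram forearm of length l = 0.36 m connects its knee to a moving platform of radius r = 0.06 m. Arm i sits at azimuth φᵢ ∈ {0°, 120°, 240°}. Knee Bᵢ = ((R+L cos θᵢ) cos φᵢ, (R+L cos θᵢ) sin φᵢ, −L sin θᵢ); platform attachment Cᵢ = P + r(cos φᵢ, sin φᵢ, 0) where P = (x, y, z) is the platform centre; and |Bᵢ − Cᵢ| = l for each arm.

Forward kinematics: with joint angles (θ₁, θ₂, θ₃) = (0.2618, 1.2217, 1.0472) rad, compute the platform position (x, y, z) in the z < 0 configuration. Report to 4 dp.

φ1=0.0°: virtual centre (0.2059, 0.0000, -0.0311), radius l
arm 2 at φ=120.0°: (R−r)+L cos θ2 = 0.1310;  S2 = (-0.0655, 0.1135, -0.1128)
S3 = (0.1500·cos240.0°, 0.1500·sin240.0°, -0.1039) = (-0.0750, -0.1299, -0.1039)
eliminate P² terms by subtracting sphere 1 from 2 and 3
plane₁₂: -0.5429x+0.2270y+-0.1634z = -0.0135
Cramer: x(z) = 0.0215-0.2812z;  y(z) = -0.0078+0.0473z
sphere 1 gives Az²+Bz+C=0 with A=1.0813, B=0.1651, C=-0.0946;  B²−4AC=0.4363;  roots -0.3818, 0.2291;  negative root z = -0.3818
x = 0.1289, y = -0.0259

(0.1289, -0.0259, -0.3818)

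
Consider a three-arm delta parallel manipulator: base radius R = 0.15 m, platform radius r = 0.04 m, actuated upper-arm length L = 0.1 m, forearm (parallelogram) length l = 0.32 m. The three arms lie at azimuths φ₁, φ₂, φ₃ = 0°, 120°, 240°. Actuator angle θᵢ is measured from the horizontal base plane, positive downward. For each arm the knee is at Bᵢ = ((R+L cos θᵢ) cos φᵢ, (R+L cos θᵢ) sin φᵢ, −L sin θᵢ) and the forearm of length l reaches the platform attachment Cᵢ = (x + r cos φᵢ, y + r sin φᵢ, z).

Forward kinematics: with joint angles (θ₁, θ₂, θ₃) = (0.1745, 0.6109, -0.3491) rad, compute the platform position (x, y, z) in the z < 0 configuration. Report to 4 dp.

φ1=0.0°: virtual centre (0.2085, 0.0000, -0.0174), radius l
φ2=120.0°: virtual centre (-0.0960, 0.1662, -0.0574), radius l
S3 = (0.2040·cos240.0°, 0.2040·sin240.0°, 0.0342) = (-0.1020, -0.1766, 0.0342)
|S₂|²−|S₁|² = -0.0036;  |S₃|²−|S₁|² = -0.0010
linear system: -0.6089x+0.3324y = -0.0036−-0.0800z; -0.6209x+-0.3533y = -0.0010−0.1031z
det = 0.4215;  x = 0.0038+0.0143z,  y = -0.0039+0.2668z
sphere 1 gives Az²+Bz+C=0 with A=1.0714, B=0.0268, C=-0.0602;  B²−4AC=0.2587;  roots -0.2499, 0.2249;  negative root z = -0.2499
x = 0.0003, y = -0.0706

(0.0003, -0.0706, -0.2499)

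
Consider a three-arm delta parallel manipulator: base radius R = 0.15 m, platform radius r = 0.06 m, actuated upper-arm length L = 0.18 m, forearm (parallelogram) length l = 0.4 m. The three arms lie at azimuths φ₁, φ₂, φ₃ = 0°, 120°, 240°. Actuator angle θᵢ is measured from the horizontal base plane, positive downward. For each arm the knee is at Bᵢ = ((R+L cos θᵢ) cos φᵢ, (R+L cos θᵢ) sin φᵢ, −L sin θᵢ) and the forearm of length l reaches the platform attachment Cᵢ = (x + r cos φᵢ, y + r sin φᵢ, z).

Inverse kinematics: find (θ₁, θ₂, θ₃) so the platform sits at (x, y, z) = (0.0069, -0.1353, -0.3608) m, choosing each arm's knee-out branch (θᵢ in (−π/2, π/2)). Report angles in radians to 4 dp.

θ₁ = 0.4364, θ₂ = 0.8725, θ₃ = 0.0002

φ1=0.0° → target in arm frame (0.0069, -0.1353)
  e−x'=0.0831;  (l²−L²−(e−x')²−y'²−z²)/2L = -0.0772
  γ=atan2(-0.3608,0.0831)=-1.3444;  ψ=arccos(-0.2085)=1.7808;  θ1=γ+ψ≈0.4364
rotate P by −φ2: (-0.1206, 0.0617, -0.3608)
  A cos θ + B sin θ = C:  0.2106·cos θ + -0.3608·sin θ = -0.1410
  θ2 = atan2(B,A) + arccos(C/0.4178) = 0.8725
φ3=240.0° → target in arm frame (0.1137, 0.0736)
  A cos θ + B sin θ = C:  -0.0237·cos θ + -0.3608·sin θ = -0.0238
  √(A²+B²)=0.3616;  θ3 = -1.6365+1.6366 ≈ 0.0002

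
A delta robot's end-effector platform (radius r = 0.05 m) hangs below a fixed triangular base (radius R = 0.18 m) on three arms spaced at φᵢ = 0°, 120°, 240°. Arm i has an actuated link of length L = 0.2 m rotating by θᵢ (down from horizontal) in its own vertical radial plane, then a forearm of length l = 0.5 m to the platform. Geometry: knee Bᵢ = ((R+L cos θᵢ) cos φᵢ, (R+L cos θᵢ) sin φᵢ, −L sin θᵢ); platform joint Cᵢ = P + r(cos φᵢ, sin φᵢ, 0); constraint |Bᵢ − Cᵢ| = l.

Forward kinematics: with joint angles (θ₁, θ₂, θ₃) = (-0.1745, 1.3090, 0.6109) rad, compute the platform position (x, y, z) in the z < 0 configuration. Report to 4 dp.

(0.2248, -0.1482, -0.4318)

arm 1 at φ=0.0°: (R−r)+L cos θ1 = 0.3270;  O1 = (0.3270, 0.0000, 0.0347)
φ2=120.0°: virtual centre (-0.0909, 0.1574, -0.1932), radius l
φ3=240.0°: virtual centre (-0.1469, -0.2545, -0.1147), radius l
eliminate P² terms by subtracting sphere 1 from 2 and 3
linear system: -0.8357x+0.3148y = -0.0378−-0.4558z; -0.9478x+-0.5089y = -0.0086−-0.2989z
Cramer: x(z) = 0.0303-0.4506z;  y(z) = -0.0395+0.2518z
quadratic in z: (1.2664)z²+(0.1780)z+(-0.1592)=0, √Δ=0.9156 → z ∈ {-0.4318, 0.2912}; z = -0.4318 (taking z<0)
x = 0.2248, y = -0.1482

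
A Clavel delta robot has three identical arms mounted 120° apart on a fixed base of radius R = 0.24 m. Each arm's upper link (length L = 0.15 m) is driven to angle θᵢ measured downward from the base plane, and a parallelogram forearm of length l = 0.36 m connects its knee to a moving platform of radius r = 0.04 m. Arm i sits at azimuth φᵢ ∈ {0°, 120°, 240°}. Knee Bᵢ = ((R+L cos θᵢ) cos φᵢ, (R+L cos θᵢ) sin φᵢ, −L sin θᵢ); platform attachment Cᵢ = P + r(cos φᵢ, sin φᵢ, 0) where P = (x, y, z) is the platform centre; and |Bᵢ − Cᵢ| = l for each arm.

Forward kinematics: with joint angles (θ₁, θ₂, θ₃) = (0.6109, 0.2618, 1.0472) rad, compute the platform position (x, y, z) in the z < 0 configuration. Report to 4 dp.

arm 1 at φ=0.0°: (R−r)+L cos θ1 = 0.3229;  centre 1 = (0.3229, 0.0000, -0.0860)
centre 2 = (0.3449·cos120.0°, 0.3449·sin120.0°, -0.0388) = (-0.1724, 0.2987, -0.0388)
φ3=240.0°: virtual centre (-0.1375, -0.2382, -0.1299), radius l
eliminate P² terms by subtracting sphere 1 from 2 and 3
linear system: -0.9906x+0.5974y = 0.0088−0.0944z; -0.9207x+-0.4763y = -0.0191−-0.0877z
det = 1.0219;  x = 0.0071+-0.0073z,  y = 0.0265+-0.1701z
sphere 1 gives Az²+Bz+C=0 with A=1.0290, B=0.1677, C=-0.0218;  B²−4AC=0.1177;  roots -0.2482, 0.0853;  negative root z = -0.2482
x = 0.0089, y = 0.0687

(0.0089, 0.0687, -0.2482)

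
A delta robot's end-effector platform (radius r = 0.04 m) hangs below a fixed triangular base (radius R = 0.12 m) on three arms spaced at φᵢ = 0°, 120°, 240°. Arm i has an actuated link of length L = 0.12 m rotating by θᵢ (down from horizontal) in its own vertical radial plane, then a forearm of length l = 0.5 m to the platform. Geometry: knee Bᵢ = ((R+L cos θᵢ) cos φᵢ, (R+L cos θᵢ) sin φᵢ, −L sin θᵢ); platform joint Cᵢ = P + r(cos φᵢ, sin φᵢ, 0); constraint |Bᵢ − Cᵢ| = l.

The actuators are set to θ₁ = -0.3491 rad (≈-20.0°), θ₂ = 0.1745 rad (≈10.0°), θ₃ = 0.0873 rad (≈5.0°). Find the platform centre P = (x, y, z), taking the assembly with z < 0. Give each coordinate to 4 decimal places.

(0.0851, -0.0139, -0.4470)

φ1=0.0°: virtual centre (0.1928, 0.0000, 0.0410), radius l
arm 2 at φ=120.0°: (R−r)+L cos θ2 = 0.1982;  O2 = (-0.0991, 0.1716, -0.0208)
φ3=240.0°: virtual centre (-0.0998, -0.1728, -0.0105), radius l
subtract pairs → two planes through P
plane₁₂: -0.5837x+0.3433y+-0.1238z = 0.0009
det = 0.4026;  x = -0.0017+-0.1941z,  y = -0.0003+0.0305z
into |P−O₁|² = l²: 1.0386z² + -0.0066z + -0.2105 = 0;  Δ = 0.8746;  z = -0.4470 or 0.4534 → z<0 root = -0.4470
x = 0.0851, y = -0.0139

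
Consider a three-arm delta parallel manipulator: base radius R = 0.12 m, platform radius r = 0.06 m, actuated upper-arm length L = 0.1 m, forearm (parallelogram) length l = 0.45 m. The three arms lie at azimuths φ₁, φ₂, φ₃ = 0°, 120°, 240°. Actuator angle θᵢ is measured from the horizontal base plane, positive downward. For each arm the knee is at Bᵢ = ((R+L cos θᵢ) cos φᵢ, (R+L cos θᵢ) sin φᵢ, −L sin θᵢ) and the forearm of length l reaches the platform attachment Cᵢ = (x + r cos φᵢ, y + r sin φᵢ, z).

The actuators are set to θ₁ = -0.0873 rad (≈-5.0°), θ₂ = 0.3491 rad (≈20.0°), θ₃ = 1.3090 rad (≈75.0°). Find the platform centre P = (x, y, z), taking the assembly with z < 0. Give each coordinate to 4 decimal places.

φ1=0.0°: virtual centre (0.1596, 0.0000, 0.0087), radius l
centre 2 = (0.1540·cos120.0°, 0.1540·sin120.0°, -0.0342) = (-0.0770, 0.1333, -0.0342)
arm 3 at φ=240.0°: e+L cos θ3 = 0.0859;  centre 3 = (-0.0429, -0.0744, -0.0966)
subtract pairs → two planes through P
linear system: -0.4732x+0.2667y = -0.0007−-0.0858z; -0.4051x+-0.1488y = -0.0088−-0.2106z
Cramer: x(z) = 0.0138-0.3864z;  y(z) = 0.0219-0.3637z
into |P−centre ₁|² = l²: 1.2815z² + 0.0793z + -0.1807 = 0;  Δ = 0.9325;  z = -0.4077 or 0.3458 → z<0 root = -0.4077
x = 0.1713, y = 0.1702

(0.1713, 0.1702, -0.4077)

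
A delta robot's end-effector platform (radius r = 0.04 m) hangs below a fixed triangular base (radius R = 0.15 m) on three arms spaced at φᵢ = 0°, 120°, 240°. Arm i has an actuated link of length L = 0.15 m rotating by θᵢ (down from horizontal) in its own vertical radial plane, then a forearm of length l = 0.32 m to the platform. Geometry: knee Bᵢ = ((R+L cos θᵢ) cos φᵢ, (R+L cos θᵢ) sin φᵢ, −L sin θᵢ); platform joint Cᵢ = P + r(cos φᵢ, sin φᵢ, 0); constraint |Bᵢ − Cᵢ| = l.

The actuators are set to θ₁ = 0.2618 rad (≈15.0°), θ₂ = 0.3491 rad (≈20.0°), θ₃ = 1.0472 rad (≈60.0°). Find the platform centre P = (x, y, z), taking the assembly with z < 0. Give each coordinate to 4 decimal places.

arm 1 at φ=0.0°: e+L cos θ1 = 0.2549;  S1 = (0.2549, 0.0000, -0.0388)
φ2=120.0°: virtual centre (-0.1255, 0.2173, -0.0513), radius l
arm 3 at φ=240.0°: e+L cos θ3 = 0.1850;  S3 = (-0.0925, -0.1602, -0.1299)
subtract pairs → two planes through P
linear system: -0.7607x+0.4347y = -0.0009−-0.0250z; -0.6948x+-0.3204y = -0.0154−-0.1822z
Cramer: x(z) = 0.0128-0.1597z;  y(z) = 0.0203-0.2221z
quadratic in z: (1.0749)z²+(0.1460)z+(-0.0419)=0, √Δ=0.4486 → z ∈ {-0.2766, 0.1408}; z = -0.2766 (taking z<0)
x = 0.0569, y = 0.0818

(0.0569, 0.0818, -0.2766)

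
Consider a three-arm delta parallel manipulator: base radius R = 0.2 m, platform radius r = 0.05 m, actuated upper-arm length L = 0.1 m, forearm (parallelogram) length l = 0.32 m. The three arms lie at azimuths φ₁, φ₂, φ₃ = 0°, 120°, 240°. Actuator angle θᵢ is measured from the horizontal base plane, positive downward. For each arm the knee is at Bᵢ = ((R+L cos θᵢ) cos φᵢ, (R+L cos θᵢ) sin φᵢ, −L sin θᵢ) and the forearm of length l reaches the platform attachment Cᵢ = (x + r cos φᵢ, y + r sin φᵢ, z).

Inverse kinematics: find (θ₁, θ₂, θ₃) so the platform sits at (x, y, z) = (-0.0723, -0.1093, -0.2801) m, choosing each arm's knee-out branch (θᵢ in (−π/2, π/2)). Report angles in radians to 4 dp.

φ1=0.0° → target in arm frame (-0.0723, -0.1093)
  A cos θ + B sin θ = C:  0.2223·cos θ + -0.2801·sin θ = -0.2371
  γ=atan2(-0.2801,0.2223)=-0.8999;  ψ=arccos(-0.6630)=2.2957;  θ1=γ+ψ≈1.3957
φ2=120.0° → target in arm frame (-0.0585, 0.1173)
  A=0.2085, B=-0.2801, C=(l²−L²−A²−y'²−z²)/(2L)=-0.2164
  γ=atan2(-0.2801,0.2085)=-0.9309;  ψ=arccos(-0.6198)=2.2392;  θ2=γ+ψ≈1.3083
φ3=240.0° → target in arm frame (0.1308, -0.0080)
  A cos θ + B sin θ = C:  0.0192·cos θ + -0.2801·sin θ = 0.0676
  √(A²+B²)=0.2808;  θ3 = -1.5024+1.3278 ≈ -0.1746

θ₁ = 1.3957, θ₂ = 1.3083, θ₃ = -0.1746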